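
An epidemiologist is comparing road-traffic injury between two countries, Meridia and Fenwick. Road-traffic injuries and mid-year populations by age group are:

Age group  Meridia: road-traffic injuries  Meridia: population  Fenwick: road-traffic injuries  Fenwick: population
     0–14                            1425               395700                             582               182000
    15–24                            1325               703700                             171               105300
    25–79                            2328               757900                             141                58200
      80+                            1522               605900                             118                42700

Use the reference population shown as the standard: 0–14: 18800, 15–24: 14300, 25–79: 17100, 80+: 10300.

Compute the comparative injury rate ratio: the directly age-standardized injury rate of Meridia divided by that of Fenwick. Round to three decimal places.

Age-specific rates per 100000 for Meridia: 360.12, 188.29, 307.16, 251.20.
For Fenwick: 319.78, 162.39, 242.27, 276.35.
Standard total = 60500; weights = 0.3107, 0.2364, 0.2826, 0.1702.
Meridia: 0.3107×360.12 + 0.2364×188.29 + 0.2826×307.16 + 0.1702×251.20 = 285.9946 per 100000.
Fenwick: 0.3107×319.78 + 0.2364×162.39 + 0.2826×242.27 + 0.1702×276.35 = 253.2768 per 100000.
Ratio = 285.9946 ÷ 253.2768 = 1.12918.

1.129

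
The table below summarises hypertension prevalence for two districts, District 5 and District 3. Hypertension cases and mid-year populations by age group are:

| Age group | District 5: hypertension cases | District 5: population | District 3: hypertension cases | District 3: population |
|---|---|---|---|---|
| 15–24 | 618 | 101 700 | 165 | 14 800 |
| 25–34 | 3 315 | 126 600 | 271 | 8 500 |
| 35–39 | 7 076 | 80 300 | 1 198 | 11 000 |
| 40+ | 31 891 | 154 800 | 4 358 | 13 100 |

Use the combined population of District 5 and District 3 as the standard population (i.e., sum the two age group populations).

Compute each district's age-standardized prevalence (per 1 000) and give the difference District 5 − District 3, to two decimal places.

Age-specific rates per 1 000 for District 5: 6.077, 26.185, 88.120, 206.014.
For District 3: 11.149, 31.882, 108.909, 332.672.
Combined standard total = 510 800; weights = 0.2281, 0.2645, 0.1787, 0.3287.
District 5: 0.2281×6.077 + 0.2645×26.185 + 0.1787×88.120 + 0.3287×206.014 = 91.7788 per 1 000.
District 3: 0.2281×11.149 + 0.2645×31.882 + 0.1787×108.909 + 0.3287×332.672 = 139.7907 per 1 000.
Difference = 91.7788 − 139.7907 = -48.0119.

-48.01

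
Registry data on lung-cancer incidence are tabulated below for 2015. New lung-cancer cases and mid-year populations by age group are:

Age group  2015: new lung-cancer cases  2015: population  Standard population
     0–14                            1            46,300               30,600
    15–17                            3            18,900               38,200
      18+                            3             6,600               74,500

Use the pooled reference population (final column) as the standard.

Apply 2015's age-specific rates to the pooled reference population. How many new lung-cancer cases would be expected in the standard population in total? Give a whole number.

41

Age-specific rates per 100,000 for 2015: 2.16, 15.87, 45.45.
Expected new lung-cancer cases = Σ (standard pop × age-specific rate ÷ 100,000)
= 30,600×2.16/100,000 + 38,200×15.87/100,000 + 74,500×45.45/100,000
= 0.66 + 6.06 + 33.86 = 40.59.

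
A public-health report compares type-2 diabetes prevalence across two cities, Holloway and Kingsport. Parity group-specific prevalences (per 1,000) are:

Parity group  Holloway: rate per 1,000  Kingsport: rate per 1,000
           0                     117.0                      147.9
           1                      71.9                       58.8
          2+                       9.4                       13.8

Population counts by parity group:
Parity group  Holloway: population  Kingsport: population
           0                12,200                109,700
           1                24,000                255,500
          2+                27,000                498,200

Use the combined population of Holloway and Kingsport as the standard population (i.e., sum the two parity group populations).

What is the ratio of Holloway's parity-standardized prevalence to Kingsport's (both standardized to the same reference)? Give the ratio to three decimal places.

Combined standard total = 926,600; weights = 0.1316, 0.3016, 0.5668.
Holloway: 0.1316×117.0 + 0.3016×71.9 + 0.5668×9.4 = 42.4080 per 1,000.
Kingsport: 0.1316×147.9 + 0.3016×58.8 + 0.5668×13.8 = 45.0155 per 1,000.
Ratio = 42.4080 ÷ 45.0155 = 0.94207.

0.942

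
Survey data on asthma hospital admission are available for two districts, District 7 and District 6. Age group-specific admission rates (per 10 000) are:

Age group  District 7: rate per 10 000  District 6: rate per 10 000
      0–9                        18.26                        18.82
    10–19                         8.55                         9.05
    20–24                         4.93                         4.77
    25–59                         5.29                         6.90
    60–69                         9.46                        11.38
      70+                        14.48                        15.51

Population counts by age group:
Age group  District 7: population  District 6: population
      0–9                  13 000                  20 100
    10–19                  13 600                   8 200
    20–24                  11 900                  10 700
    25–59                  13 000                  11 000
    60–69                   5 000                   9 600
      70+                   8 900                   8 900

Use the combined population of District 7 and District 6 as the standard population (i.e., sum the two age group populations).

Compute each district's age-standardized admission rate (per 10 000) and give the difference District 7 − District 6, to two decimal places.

-0.83

Combined standard total = 133 900; weights = 0.2472, 0.1628, 0.1688, 0.1792, 0.1090, 0.1329.
District 7: 0.2472×18.26 + 0.1628×8.55 + 0.1688×4.93 + 0.1792×5.29 + 0.1090×9.46 + 0.1329×14.48 = 10.6425 per 10 000.
District 6: 0.2472×18.82 + 0.1628×9.05 + 0.1688×4.77 + 0.1792×6.90 + 0.1090×11.38 + 0.1329×15.51 = 11.4702 per 10 000.
Difference = 10.6425 − 11.4702 = -0.8277.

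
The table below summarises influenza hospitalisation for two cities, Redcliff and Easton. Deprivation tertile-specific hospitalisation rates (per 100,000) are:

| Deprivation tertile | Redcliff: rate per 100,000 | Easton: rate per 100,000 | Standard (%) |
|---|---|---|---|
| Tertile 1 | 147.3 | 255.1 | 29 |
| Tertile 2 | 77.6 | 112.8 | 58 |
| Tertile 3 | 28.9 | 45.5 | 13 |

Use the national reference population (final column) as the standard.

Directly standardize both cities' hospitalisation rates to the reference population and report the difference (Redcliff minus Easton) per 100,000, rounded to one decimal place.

-53.8

Standard weights: 0.29, 0.58, 0.13.
Redcliff: 0.2900×147.3 + 0.5800×77.6 + 0.1300×28.9 = 91.4820 per 100,000.
Easton: 0.2900×255.1 + 0.5800×112.8 + 0.1300×45.5 = 145.3180 per 100,000.
Difference = 91.4820 − 145.3180 = -53.8360.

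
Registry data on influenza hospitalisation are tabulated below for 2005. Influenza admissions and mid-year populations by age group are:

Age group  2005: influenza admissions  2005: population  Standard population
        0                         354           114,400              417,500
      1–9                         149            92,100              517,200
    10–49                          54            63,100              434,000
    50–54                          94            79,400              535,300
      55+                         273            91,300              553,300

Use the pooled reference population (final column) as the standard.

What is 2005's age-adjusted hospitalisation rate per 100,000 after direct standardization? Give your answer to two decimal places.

194.86

Age-specific rates per 100,000 for 2005: 309.44, 161.78, 85.58, 118.39, 299.01.
Standard total = 2,457,300; weights = 0.1699, 0.2105, 0.1766, 0.2178, 0.2252.
Standardized rate: 0.1699×309.44 + 0.2105×161.78 + 0.1766×85.58 + 0.2178×118.39 + 0.2252×299.01 = 194.8574 per 100,000.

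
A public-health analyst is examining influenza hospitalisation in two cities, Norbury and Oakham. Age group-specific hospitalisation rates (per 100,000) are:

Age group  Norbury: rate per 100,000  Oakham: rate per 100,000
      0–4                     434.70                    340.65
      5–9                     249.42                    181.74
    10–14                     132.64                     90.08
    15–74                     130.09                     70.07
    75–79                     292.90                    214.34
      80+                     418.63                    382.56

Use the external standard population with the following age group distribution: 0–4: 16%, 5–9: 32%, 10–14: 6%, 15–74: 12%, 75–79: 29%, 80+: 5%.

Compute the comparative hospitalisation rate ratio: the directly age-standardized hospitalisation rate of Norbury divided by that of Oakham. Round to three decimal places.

Standard weights: 0.16, 0.32, 0.06, 0.12, 0.29, 0.05.
Norbury: 0.1600×434.70 + 0.3200×249.42 + 0.0600×132.64 + 0.1200×130.09 + 0.2900×292.90 + 0.0500×418.63 = 278.8081 per 100,000.
Oakham: 0.1600×340.65 + 0.3200×181.74 + 0.0600×90.08 + 0.1200×70.07 + 0.2900×214.34 + 0.0500×382.56 = 207.7606 per 100,000.
Ratio = 278.8081 ÷ 207.7606 = 1.34197.

1.342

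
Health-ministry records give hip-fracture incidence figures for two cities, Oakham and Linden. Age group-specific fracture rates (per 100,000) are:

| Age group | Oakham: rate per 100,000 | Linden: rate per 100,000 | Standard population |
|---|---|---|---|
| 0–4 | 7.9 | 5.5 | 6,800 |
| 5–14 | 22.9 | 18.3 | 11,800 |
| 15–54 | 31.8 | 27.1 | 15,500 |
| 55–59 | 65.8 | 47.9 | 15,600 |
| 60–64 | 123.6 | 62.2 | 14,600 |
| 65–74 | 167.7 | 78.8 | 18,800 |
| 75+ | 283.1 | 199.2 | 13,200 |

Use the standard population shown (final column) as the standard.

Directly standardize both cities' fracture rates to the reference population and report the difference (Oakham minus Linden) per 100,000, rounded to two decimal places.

42.55

Standard total = 96,300; weights = 0.0706, 0.1225, 0.1610, 0.1620, 0.1516, 0.1952, 0.1371.
Oakham: 0.0706×7.9 + 0.1225×22.9 + 0.1610×31.8 + 0.1620×65.8 + 0.1516×123.6 + 0.1952×167.7 + 0.1371×283.1 = 109.4243 per 100,000.
Linden: 0.0706×5.5 + 0.1225×18.3 + 0.1610×27.1 + 0.1620×47.9 + 0.1516×62.2 + 0.1952×78.8 + 0.1371×199.2 = 66.8705 per 100,000.
Difference = 109.4243 − 66.8705 = 42.5538.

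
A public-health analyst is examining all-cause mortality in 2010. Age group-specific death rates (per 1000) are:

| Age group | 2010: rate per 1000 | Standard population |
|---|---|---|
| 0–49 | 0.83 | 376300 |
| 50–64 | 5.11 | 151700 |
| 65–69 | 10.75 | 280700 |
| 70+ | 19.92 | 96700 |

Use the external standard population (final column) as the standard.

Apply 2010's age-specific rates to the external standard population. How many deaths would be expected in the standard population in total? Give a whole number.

6031

Expected deaths = Σ (standard pop × age-specific rate ÷ 1000)
= 376300×0.83/1000 + 151700×5.11/1000 + 280700×10.75/1000 + 96700×19.92/1000
= 312.33 + 775.19 + 3017.53 + 1926.26 = 6031.31.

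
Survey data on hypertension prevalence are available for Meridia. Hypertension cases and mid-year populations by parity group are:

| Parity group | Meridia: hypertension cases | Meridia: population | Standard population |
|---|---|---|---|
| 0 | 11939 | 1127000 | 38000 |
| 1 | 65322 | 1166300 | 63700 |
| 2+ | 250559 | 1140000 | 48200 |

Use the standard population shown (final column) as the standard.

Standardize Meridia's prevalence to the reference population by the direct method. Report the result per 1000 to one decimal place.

Parity-specific rates per 1000 for Meridia: 10.594, 56.008, 219.789.
Standard total = 149900; weights = 0.2535, 0.4249, 0.3215.
Standardized rate: 0.2535×10.594 + 0.4249×56.008 + 0.3215×219.789 = 97.1586 per 1000.

97.2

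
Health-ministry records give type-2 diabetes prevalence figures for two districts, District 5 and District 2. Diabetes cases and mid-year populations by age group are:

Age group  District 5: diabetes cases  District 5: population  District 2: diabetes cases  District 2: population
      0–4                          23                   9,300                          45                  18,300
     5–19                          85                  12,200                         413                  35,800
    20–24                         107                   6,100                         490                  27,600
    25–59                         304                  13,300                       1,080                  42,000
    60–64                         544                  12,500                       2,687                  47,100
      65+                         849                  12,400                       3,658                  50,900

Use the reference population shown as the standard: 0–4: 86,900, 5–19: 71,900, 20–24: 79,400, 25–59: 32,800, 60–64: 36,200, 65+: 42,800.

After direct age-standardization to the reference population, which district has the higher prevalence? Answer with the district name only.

Age-specific rates per 1,000 for District 5: 2.473, 6.967, 17.541, 22.857, 43.520, 68.468.
For District 2: 2.459, 11.536, 17.754, 25.714, 57.049, 71.866.
Standard total = 350,000; weights = 0.2483, 0.2054, 0.2269, 0.0937, 0.1034, 0.1223.
District 5: 0.2483×2.473 + 0.2054×6.967 + 0.2269×17.541 + 0.0937×22.857 + 0.1034×43.520 + 0.1223×68.468 = 21.0405 per 1,000.
District 2: 0.2483×2.459 + 0.2054×11.536 + 0.2269×17.754 + 0.0937×25.714 + 0.1034×57.049 + 0.1223×71.866 = 24.1065 per 1,000.

District 2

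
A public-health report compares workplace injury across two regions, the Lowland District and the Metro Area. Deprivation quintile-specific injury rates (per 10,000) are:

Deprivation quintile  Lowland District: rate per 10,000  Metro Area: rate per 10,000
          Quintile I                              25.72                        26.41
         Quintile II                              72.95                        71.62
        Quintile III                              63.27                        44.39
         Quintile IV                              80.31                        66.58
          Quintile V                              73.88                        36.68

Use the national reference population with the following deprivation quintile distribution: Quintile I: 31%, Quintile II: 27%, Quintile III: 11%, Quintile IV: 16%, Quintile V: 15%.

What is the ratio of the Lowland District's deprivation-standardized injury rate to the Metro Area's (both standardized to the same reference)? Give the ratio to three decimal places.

1.206

Standard weights: 0.31, 0.27, 0.11, 0.16, 0.15.
The Lowland District: 0.3100×25.72 + 0.2700×72.95 + 0.1100×63.27 + 0.1600×80.31 + 0.1500×73.88 = 58.5610 per 10,000.
The Metro Area: 0.3100×26.41 + 0.2700×71.62 + 0.1100×44.39 + 0.1600×66.58 + 0.1500×36.68 = 48.5622 per 10,000.
Ratio = 58.5610 ÷ 48.5622 = 1.20590.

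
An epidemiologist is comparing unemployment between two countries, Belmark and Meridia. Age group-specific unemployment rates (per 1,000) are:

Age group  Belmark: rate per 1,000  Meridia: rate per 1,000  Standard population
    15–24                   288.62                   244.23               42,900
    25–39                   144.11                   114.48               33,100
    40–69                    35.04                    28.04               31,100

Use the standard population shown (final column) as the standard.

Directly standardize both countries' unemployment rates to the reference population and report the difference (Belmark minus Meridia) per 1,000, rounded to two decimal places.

Standard total = 107,100; weights = 0.4006, 0.3091, 0.2904.
Belmark: 0.4006×288.62 + 0.3091×144.11 + 0.2904×35.04 = 170.3229 per 1,000.
Meridia: 0.4006×244.23 + 0.3091×114.48 + 0.2904×28.04 = 141.3520 per 1,000.
Difference = 170.3229 − 141.3520 = 28.9709.

28.97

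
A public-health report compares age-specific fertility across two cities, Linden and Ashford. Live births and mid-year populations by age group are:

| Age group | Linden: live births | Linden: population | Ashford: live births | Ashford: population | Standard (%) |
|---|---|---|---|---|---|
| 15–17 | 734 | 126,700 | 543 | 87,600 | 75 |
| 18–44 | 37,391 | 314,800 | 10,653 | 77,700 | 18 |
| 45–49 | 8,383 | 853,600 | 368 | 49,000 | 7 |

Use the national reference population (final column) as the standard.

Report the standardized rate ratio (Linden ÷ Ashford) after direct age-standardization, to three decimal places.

0.885

Age-specific rates per 1,000 for Linden: 5.793, 118.777, 9.821.
For Ashford: 6.199, 137.104, 7.510.
Standard weights: 0.75, 0.18, 0.07.
Linden: 0.7500×5.793 + 0.1800×118.777 + 0.0700×9.821 = 26.4122 per 1,000.
Ashford: 0.7500×6.199 + 0.1800×137.104 + 0.0700×7.510 = 29.8535 per 1,000.
Ratio = 26.4122 ÷ 29.8535 = 0.88473.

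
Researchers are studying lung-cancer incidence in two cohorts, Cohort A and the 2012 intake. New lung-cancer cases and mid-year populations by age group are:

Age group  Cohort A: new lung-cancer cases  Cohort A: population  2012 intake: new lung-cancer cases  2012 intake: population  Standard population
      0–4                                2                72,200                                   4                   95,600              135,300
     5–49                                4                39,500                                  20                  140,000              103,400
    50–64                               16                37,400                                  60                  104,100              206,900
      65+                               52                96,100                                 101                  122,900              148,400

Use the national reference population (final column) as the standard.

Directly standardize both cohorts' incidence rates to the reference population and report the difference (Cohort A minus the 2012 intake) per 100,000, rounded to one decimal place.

Age-specific rates per 100,000 for Cohort A: 2.77, 10.13, 42.78, 54.11.
For the 2012 intake: 4.18, 14.29, 57.64, 82.18.
Standard total = 594,000; weights = 0.2278, 0.1741, 0.3483, 0.2498.
Cohort A: 0.2278×2.77 + 0.1741×10.13 + 0.3483×42.78 + 0.2498×54.11 = 30.8134 per 100,000.
The 2012 intake: 0.2278×4.18 + 0.1741×14.29 + 0.3483×57.64 + 0.2498×82.18 = 44.0470 per 100,000.
Difference = 30.8134 − 44.0470 = -13.2336.

-13.2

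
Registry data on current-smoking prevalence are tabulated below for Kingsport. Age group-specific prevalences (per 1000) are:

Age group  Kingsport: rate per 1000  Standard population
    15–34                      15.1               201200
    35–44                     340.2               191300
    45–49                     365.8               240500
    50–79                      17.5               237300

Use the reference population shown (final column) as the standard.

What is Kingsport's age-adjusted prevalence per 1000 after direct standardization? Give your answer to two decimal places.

Standard total = 870300; weights = 0.2312, 0.2198, 0.2763, 0.2727.
Standardized rate: 0.2312×15.1 + 0.2198×340.2 + 0.2763×365.8 + 0.2727×17.5 = 184.1273 per 1000.

184.13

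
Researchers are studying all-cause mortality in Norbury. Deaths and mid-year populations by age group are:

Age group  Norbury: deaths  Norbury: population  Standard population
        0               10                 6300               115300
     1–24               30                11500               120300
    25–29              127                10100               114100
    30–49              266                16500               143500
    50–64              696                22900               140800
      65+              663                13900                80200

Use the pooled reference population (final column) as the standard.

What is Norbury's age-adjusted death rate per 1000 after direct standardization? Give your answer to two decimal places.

Age-specific rates per 1000 for Norbury: 1.587, 2.609, 12.574, 16.121, 30.393, 47.698.
Standard total = 714200; weights = 0.1614, 0.1684, 0.1598, 0.2009, 0.1971, 0.1123.
Standardized rate: 0.1614×1.587 + 0.1684×2.609 + 0.1598×12.574 + 0.2009×16.121 + 0.1971×30.393 + 0.1123×47.698 = 17.2916 per 1000.

17.29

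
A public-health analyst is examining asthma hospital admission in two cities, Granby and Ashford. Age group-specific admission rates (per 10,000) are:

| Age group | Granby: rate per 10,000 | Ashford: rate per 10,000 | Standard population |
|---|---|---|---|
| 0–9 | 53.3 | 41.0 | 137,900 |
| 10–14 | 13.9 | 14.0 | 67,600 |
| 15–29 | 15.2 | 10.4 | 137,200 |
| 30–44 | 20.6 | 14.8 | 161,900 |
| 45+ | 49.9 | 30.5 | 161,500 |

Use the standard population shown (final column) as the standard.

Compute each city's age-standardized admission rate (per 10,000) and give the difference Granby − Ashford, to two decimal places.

9.64

Standard total = 666,100; weights = 0.2070, 0.1015, 0.2060, 0.2431, 0.2425.
Granby: 0.2070×53.3 + 0.1015×13.9 + 0.2060×15.2 + 0.2431×20.6 + 0.2425×49.9 = 32.6815 per 10,000.
Ashford: 0.2070×41.0 + 0.1015×14.0 + 0.2060×10.4 + 0.2431×14.8 + 0.2425×30.5 = 23.0432 per 10,000.
Difference = 32.6815 − 23.0432 = 9.6383.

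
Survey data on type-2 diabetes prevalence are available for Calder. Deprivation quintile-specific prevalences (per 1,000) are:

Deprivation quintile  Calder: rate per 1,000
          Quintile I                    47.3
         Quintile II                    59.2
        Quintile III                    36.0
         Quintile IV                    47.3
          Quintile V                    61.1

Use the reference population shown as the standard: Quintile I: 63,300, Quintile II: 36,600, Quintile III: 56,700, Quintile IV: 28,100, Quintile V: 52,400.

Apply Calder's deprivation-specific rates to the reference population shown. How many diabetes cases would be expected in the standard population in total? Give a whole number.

11733

Expected diabetes cases = Σ (standard pop × deprivation-specific rate ÷ 1,000)
= 63,300×47.3/1,000 + 36,600×59.2/1,000 + 56,700×36.0/1,000 + 28,100×47.3/1,000 + 52,400×61.1/1,000
= 2994.09 + 2166.72 + 2041.20 + 1329.13 + 3201.64 = 11732.78.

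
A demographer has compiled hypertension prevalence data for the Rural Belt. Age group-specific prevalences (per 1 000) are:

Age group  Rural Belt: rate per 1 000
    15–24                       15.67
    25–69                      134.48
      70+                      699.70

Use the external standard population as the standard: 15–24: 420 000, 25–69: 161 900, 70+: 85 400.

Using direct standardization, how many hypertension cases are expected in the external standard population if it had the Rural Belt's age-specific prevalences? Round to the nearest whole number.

88108

Expected hypertension cases = Σ (standard pop × age-specific rate ÷ 1 000)
= 420 000×15.67/1 000 + 161 900×134.48/1 000 + 85 400×699.70/1 000
= 6581.40 + 21772.31 + 59754.38 = 88108.09.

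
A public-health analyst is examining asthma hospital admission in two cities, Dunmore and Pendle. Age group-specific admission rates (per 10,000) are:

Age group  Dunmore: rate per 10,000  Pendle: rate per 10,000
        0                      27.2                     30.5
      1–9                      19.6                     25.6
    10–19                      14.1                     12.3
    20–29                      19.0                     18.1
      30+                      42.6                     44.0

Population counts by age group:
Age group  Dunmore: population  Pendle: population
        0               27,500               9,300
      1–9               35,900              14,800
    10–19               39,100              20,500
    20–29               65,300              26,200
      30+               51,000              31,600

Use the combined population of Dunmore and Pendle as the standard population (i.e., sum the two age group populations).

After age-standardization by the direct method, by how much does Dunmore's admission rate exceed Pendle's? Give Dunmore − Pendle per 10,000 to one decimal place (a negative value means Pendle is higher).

Combined standard total = 321,200; weights = 0.1146, 0.1578, 0.1856, 0.2849, 0.2572.
Dunmore: 0.1146×27.2 + 0.1578×19.6 + 0.1856×14.1 + 0.2849×19.0 + 0.2572×42.6 = 25.1940 per 10,000.
Pendle: 0.1146×30.5 + 0.1578×25.6 + 0.1856×12.3 + 0.2849×18.1 + 0.2572×44.0 = 26.2888 per 10,000.
Difference = 25.1940 − 26.2888 = -1.0948.

-1.1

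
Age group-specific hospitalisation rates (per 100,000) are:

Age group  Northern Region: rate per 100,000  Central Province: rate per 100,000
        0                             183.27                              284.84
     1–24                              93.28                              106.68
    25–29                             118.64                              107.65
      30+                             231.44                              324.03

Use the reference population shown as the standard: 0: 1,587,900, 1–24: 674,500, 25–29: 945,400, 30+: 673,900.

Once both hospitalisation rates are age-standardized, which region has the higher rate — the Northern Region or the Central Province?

Standard total = 3,881,700; weights = 0.4091, 0.1738, 0.2436, 0.1736.
The Northern Region: 0.4091×183.27 + 0.1738×93.28 + 0.2436×118.64 + 0.1736×231.44 = 160.2549 per 100,000.
The Central Province: 0.4091×284.84 + 0.1738×106.68 + 0.2436×107.65 + 0.1736×324.03 = 217.5308 per 100,000.

Central Province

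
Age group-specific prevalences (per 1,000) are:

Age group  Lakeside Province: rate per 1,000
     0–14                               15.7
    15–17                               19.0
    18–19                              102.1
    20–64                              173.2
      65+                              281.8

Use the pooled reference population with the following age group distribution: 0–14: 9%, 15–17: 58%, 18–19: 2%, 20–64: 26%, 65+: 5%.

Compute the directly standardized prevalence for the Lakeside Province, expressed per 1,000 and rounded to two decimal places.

73.60

Standard weights: 0.09, 0.58, 0.02, 0.26, 0.05.
Standardized rate: 0.0900×15.7 + 0.5800×19.0 + 0.0200×102.1 + 0.2600×173.2 + 0.0500×281.8 = 73.5970 per 1,000.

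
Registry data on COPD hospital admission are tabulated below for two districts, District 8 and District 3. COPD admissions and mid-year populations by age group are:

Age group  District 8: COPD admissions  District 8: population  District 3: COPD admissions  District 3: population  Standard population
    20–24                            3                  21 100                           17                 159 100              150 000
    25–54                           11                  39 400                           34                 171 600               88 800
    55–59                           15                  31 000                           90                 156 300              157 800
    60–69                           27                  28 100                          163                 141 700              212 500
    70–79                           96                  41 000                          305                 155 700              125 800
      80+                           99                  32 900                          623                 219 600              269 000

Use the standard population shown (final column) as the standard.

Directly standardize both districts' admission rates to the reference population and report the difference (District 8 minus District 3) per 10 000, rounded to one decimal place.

Age-specific rates per 10 000 for District 8: 1.42, 2.79, 4.84, 9.61, 23.41, 30.09.
For District 3: 1.07, 1.98, 5.76, 11.50, 19.59, 28.37.
Standard total = 1 003 900; weights = 0.1494, 0.0885, 0.1572, 0.2117, 0.1253, 0.2680.
District 8: 0.1494×1.42 + 0.0885×2.79 + 0.1572×4.84 + 0.2117×9.61 + 0.1253×23.41 + 0.2680×30.09 = 14.2511 per 10 000.
District 3: 0.1494×1.07 + 0.0885×1.98 + 0.1572×5.76 + 0.2117×11.50 + 0.1253×19.59 + 0.2680×28.37 = 13.7315 per 10 000.
Difference = 14.2511 − 13.7315 = 0.5196.

0.5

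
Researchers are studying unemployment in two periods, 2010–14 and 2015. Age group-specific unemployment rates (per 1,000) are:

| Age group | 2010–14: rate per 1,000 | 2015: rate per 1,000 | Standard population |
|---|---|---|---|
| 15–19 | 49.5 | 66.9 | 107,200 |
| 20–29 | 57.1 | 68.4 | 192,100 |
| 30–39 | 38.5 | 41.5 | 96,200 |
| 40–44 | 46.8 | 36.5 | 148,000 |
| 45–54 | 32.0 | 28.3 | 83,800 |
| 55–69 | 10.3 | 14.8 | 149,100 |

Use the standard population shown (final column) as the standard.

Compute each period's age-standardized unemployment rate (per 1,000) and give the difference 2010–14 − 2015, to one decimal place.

-4.1

Standard total = 776,400; weights = 0.1381, 0.2474, 0.1239, 0.1906, 0.1079, 0.1920.
2010–14: 0.1381×49.5 + 0.2474×57.1 + 0.1239×38.5 + 0.1906×46.8 + 0.1079×32.0 + 0.1920×10.3 = 40.0860 per 1,000.
2015: 0.1381×66.9 + 0.2474×68.4 + 0.1239×41.5 + 0.1906×36.5 + 0.1079×28.3 + 0.1920×14.8 = 44.1574 per 1,000.
Difference = 40.0860 − 44.1574 = -4.0715.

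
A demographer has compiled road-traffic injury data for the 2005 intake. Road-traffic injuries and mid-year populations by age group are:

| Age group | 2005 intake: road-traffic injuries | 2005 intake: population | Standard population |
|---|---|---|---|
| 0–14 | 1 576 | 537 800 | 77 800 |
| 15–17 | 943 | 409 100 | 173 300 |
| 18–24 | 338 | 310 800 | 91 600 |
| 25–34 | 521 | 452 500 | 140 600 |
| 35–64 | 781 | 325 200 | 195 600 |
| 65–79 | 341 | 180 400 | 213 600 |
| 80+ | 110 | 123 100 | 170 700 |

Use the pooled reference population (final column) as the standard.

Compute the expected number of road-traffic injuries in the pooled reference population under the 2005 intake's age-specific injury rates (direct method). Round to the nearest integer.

1915

Age-specific rates per 100 000 for the 2005 intake: 293.05, 230.51, 108.75, 115.14, 240.16, 189.02, 89.36.
Expected road-traffic injuries = Σ (standard pop × age-specific rate ÷ 100 000)
= 77 800×293.05/100 000 + 173 300×230.51/100 000 + 91 600×108.75/100 000 + 140 600×115.14/100 000 + 195 600×240.16/100 000 + 213 600×189.02/100 000 + 170 700×89.36/100 000
= 227.99 + 399.47 + 99.62 + 161.88 + 469.75 + 403.76 + 152.53 = 1915.00.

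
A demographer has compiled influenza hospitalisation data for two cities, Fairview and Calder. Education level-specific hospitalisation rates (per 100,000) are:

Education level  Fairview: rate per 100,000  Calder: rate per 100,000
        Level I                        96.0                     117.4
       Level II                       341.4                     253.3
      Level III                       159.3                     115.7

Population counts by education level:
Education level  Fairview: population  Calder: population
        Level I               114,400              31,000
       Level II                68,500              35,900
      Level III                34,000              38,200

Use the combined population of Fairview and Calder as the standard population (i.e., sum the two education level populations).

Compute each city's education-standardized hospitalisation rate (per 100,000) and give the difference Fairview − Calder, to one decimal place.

28.7

Combined standard total = 322,000; weights = 0.4516, 0.3242, 0.2242.
Fairview: 0.4516×96.0 + 0.3242×341.4 + 0.2242×159.3 = 189.7578 per 100,000.
Calder: 0.4516×117.4 + 0.3242×253.3 + 0.2242×115.7 = 161.0808 per 100,000.
Difference = 189.7578 − 161.0808 = 28.6770.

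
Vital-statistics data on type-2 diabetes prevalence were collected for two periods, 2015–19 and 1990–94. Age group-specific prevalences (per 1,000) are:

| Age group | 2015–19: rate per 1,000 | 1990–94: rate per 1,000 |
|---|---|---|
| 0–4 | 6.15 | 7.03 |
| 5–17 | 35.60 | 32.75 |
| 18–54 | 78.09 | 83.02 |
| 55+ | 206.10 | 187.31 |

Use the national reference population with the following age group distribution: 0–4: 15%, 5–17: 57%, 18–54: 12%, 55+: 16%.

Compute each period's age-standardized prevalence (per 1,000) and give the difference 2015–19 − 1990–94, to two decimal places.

3.91

Standard weights: 0.15, 0.57, 0.12, 0.16.
2015–19: 0.1500×6.15 + 0.5700×35.60 + 0.1200×78.09 + 0.1600×206.10 = 63.5613 per 1,000.
1990–94: 0.1500×7.03 + 0.5700×32.75 + 0.1200×83.02 + 0.1600×187.31 = 59.6540 per 1,000.
Difference = 63.5613 − 59.6540 = 3.9073.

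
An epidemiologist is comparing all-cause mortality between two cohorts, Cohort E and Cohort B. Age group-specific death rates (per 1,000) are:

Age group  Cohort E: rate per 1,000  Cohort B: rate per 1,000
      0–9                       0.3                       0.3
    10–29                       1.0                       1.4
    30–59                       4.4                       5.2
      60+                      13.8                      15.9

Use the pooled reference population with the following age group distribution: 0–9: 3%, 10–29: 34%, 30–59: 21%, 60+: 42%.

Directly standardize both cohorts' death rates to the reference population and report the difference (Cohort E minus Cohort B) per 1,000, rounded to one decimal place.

-1.2

Standard weights: 0.03, 0.34, 0.21, 0.42.
Cohort E: 0.0300×0.3 + 0.3400×1.0 + 0.2100×4.4 + 0.4200×13.8 = 7.0690 per 1,000.
Cohort B: 0.0300×0.3 + 0.3400×1.4 + 0.2100×5.2 + 0.4200×15.9 = 8.2550 per 1,000.
Difference = 7.0690 − 8.2550 = -1.1860.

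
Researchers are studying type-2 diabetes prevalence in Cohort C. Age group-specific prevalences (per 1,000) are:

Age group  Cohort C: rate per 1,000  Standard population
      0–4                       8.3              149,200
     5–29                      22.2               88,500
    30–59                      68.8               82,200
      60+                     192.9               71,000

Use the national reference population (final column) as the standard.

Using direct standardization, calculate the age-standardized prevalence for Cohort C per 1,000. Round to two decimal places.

Standard total = 390,900; weights = 0.3817, 0.2264, 0.2103, 0.1816.
Standardized rate: 0.3817×8.3 + 0.2264×22.2 + 0.2103×68.8 + 0.1816×192.9 = 57.6984 per 1,000.

57.70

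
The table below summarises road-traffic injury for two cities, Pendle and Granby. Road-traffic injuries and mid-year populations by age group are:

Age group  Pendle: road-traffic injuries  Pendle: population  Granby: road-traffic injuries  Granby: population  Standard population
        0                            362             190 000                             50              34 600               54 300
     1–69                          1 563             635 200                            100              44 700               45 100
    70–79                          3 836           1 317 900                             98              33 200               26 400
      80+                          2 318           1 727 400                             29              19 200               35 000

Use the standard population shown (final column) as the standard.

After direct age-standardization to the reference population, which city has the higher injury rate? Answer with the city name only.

Pendle

Age-specific rates per 100 000 for Pendle: 190.53, 246.06, 291.07, 134.19.
For Granby: 144.51, 223.71, 295.18, 151.04.
Standard total = 160 800; weights = 0.3377, 0.2805, 0.1642, 0.2177.
Pendle: 0.3377×190.53 + 0.2805×246.06 + 0.1642×291.07 + 0.2177×134.19 = 210.3480 per 100 000.
Granby: 0.3377×144.51 + 0.2805×223.71 + 0.1642×295.18 + 0.2177×151.04 = 192.8827 per 100 000.
The crude rates (208.73 vs 210.33) would put Granby higher, but that reflects its age composition; once standardized to a common age structure, Pendle has the higher underlying rate.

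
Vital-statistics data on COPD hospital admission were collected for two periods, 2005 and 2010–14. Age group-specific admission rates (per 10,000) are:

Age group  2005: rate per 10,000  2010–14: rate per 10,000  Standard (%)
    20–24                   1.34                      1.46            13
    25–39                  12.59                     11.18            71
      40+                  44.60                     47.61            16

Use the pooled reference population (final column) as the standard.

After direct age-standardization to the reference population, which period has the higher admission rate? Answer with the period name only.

Standard weights: 0.13, 0.71, 0.16.
2005: 0.1300×1.34 + 0.7100×12.59 + 0.1600×44.60 = 16.2491 per 10,000.
2010–14: 0.1300×1.46 + 0.7100×11.18 + 0.1600×47.61 = 15.7452 per 10,000.

2005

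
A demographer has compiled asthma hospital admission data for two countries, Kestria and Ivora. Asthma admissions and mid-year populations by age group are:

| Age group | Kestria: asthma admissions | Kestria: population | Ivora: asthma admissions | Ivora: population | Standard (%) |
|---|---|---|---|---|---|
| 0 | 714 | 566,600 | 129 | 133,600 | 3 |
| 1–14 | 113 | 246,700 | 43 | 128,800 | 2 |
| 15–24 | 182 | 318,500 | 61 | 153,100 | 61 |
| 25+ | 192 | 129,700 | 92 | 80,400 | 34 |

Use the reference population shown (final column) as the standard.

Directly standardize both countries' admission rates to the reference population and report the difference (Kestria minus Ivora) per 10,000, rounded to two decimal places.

2.31

Age-specific rates per 10,000 for Kestria: 12.60, 4.58, 5.71, 14.80.
For Ivora: 9.66, 3.34, 3.98, 11.44.
Standard weights: 0.03, 0.02, 0.61, 0.34.
Kestria: 0.0300×12.60 + 0.0200×4.58 + 0.6100×5.71 + 0.3400×14.80 = 8.9885 per 10,000.
Ivora: 0.0300×9.66 + 0.0200×3.34 + 0.6100×3.98 + 0.3400×11.44 = 6.6774 per 10,000.
Difference = 8.9885 − 6.6774 = 2.3111.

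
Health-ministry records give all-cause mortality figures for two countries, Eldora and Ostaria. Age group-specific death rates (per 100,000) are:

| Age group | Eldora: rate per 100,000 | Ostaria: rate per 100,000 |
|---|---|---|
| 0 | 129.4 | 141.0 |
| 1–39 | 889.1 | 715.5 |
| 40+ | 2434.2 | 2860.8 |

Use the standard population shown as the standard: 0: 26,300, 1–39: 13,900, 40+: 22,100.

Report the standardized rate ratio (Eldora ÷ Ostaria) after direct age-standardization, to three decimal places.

Standard total = 62,300; weights = 0.4222, 0.2231, 0.3547.
Eldora: 0.4222×129.4 + 0.2231×889.1 + 0.3547×2434.2 = 1116.4933 per 100,000.
Ostaria: 0.4222×141.0 + 0.2231×715.5 + 0.3547×2860.8 = 1233.9876 per 100,000.
Ratio = 1116.4933 ÷ 1233.9876 = 0.90478.

0.905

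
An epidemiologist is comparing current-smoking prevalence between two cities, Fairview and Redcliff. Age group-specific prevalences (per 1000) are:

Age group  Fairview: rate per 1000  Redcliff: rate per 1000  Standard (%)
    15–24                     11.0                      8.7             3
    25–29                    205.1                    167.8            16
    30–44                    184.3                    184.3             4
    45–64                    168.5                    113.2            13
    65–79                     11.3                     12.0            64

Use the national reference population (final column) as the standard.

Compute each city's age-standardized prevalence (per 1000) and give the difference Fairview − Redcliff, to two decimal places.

Standard weights: 0.03, 0.16, 0.04, 0.13, 0.64.
Fairview: 0.0300×11.0 + 0.1600×205.1 + 0.0400×184.3 + 0.1300×168.5 + 0.6400×11.3 = 69.6550 per 1000.
Redcliff: 0.0300×8.7 + 0.1600×167.8 + 0.0400×184.3 + 0.1300×113.2 + 0.6400×12.0 = 56.8770 per 1000.
Difference = 69.6550 − 56.8770 = 12.7780.

12.78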